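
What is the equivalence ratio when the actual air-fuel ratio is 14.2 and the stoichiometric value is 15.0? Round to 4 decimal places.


phi = AFR_stoich / AFR_actual
phi = 15.0 / 14.2 = 1.0563


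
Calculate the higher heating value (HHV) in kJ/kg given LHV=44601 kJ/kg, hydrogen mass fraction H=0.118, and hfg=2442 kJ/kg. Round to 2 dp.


HHV = LHV + hfg * 9 * H
Water addition = 2442 * 9 * 0.118 = 2593.404 kJ/kg
HHV = 44601 + 2593.404 = 47194.40 kJ/kg


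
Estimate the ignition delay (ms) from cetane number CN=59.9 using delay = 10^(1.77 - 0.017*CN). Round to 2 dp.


delay = 10^(1.77 - 0.017*CN)
Exponent = 1.77 - 0.017*59.9 = 0.7517
delay = 10^0.7517 = 5.65 ms


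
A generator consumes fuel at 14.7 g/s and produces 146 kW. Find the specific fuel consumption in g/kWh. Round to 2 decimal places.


SFC = (mf / BP) * 3600
Rate = 14.7 / 146 = 0.100685 g/(s*kW)
SFC = 0.100685 * 3600 = 362.47 g/kWh


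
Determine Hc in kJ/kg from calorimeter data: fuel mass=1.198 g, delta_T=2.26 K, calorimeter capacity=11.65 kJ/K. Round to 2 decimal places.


Hc = C_cal * delta_T / m_fuel
Q_released = 11.65 * 2.26 = 26.3290 kJ
m_fuel = 1.198 g = 1.198/1000 kg = 0.001198 kg
Hc = 26.3290 / 0.001198 = 21977.46 kJ/kg


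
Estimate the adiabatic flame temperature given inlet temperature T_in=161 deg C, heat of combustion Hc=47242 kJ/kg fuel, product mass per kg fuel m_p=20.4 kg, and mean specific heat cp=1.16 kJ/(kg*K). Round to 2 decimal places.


T_ad = T_in + Hc / (m_p * cp)
Denominator = 20.4 * 1.16 = 23.6640
Temperature rise = 47242 / 23.6640 = 1996.37 K
T_ad = 161 + 1996.37 = 2157.37 deg C


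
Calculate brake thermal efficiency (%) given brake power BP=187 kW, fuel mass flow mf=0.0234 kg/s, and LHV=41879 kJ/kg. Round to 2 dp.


eta_BTE = (BP / (mf * LHV)) * 100
Denominator = 0.0234 * 41879 = 979.9686 kW
eta_BTE = (187 / 979.9686) * 100 = 19.08%


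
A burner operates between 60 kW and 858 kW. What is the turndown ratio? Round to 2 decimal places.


TDR = Q_max / Q_min
TDR = 858 / 60 = 14.30


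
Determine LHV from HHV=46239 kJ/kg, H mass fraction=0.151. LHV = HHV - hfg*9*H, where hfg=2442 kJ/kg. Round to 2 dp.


LHV = HHV - hfg * 9 * H
Water correction = 2442 * 9 * 0.151 = 3318.678 kJ/kg
LHV = 46239 - 3318.678 = 42920.32 kJ/kg


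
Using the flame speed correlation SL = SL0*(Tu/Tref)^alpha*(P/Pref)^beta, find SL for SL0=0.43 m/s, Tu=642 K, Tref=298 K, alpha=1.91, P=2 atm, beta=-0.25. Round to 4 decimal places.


SL = SL0 * (Tu/Tref)^alpha * (P/Pref)^beta
T ratio = 642/298 = 2.15436242
(T ratio)^alpha = 2.15436242^1.91 = 4.331505
(P/Pref)^beta = 2^(-0.25) = 0.840896
SL = 0.43 * 4.331505 * 0.840896 = 1.5662 m/s


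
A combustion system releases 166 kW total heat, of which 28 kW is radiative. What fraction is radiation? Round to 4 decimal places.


f_rad = Q_rad / Q_total
f_rad = 28 / 166 = 0.1687


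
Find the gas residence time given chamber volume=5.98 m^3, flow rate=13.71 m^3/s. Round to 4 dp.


tau = V / Q_flow
tau = 5.98 / 13.71 = 0.4362 s


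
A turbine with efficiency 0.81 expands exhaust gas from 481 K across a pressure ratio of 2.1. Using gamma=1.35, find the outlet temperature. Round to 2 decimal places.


T_out = T_in * (1 - eta * (1 - PR^(-(gamma-1)/gamma)))
Exponent = -(1.35-1)/1.35 = -0.25925926
PR^exp = 2.1^(-0.25925926) = 0.82501466
Factor = 1 - 0.81*(1 - 0.82501466) = 0.85826187
T_out = 481 * 0.85826187 = 412.82 K


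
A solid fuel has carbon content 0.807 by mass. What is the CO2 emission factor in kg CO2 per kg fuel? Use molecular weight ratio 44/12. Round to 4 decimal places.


EF = C_frac * (M_CO2 / M_C)
EF = 0.807 * (44/12)
EF = 0.807 * 3.666667 = 2.9590 kg_CO2/kg_fuel


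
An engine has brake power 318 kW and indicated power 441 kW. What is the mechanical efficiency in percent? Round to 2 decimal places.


eta_mech = (BP / IP) * 100
Ratio = 318 / 441 = 0.7211
eta_mech = 0.7211 * 100 = 72.11%


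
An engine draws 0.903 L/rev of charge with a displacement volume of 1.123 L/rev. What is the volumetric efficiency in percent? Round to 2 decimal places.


eta_v = (V_actual / V_disp) * 100
Ratio = 0.903 / 1.123 = 0.8041
eta_v = 0.8041 * 100 = 80.41%


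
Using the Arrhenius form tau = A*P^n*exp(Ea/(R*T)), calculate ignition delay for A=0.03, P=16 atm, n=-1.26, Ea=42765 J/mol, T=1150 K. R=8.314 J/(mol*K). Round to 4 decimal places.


tau = A * P^n * exp(Ea/(R*T))
P^n = 16^(-1.26) = 0.03039547
Ea/(R*T) = 42765/(8.314*1150) = 4.472812
exp(Ea/(R*T)) = 87.602690
tau = 0.03 * 0.03039547 * 87.602690 = 0.0799 ms


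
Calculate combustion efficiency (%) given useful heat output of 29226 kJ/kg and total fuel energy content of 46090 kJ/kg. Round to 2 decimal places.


Efficiency = (Q_useful / Q_fuel) * 100
Efficiency = (29226 / 46090) * 100
Efficiency = 0.6341 * 100 = 63.41%


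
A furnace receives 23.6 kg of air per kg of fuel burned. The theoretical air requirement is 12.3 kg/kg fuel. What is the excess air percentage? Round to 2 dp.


Excess air = actual - stoichiometric = 23.6 - 12.3 = 11.30 kg/kg fuel
Excess air % = (excess / stoich) * 100 = (11.30 / 12.3) * 100 = 91.87%


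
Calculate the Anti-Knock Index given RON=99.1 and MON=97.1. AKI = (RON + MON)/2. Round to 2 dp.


AKI = (RON + MON) / 2
AKI = (99.1 + 97.1) / 2
AKI = 196.2 / 2 = 98.10


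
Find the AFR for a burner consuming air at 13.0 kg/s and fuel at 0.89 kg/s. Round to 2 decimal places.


AFR = m_air / m_fuel
AFR = 13.0 / 0.89 = 14.61


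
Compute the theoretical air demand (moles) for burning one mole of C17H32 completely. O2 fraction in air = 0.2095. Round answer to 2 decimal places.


Balanced combustion: C17H32 + 25 O2 -> 17 CO2 + 16 H2O
O2 needed = C + H/4 = 17 + 32/4 = 25.00 moles
Air moles = O2 / 0.2095 = 25.00 / 0.2095 = 119.33 moles air


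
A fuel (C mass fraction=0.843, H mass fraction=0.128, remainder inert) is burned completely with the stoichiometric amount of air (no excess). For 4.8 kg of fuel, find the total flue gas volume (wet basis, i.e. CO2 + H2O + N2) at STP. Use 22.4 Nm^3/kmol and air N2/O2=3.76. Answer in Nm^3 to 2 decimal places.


Per kg fuel: CO2 = (C/12 kmol)*22.4 = (0.843/12)*22.4 = 1.57360 Nm^3
Per kg fuel: H2O = (H/2 kmol)*22.4 = (0.128/2)*22.4 = 1.43360 Nm^3
O2 needed per kg fuel = C/12 + H/4 = 0.843/12 + 0.128/4 = 0.10225000 kmol
Per kg fuel: N2 = O2*3.76*22.4 = 0.10225000*3.76*22.4 = 8.61190 Nm^3
Total per kg = 1.57360 + 1.43360 + 8.61190 = 11.61910 Nm^3
Total = 11.61910 * 4.8 = 55.77 Nm^3


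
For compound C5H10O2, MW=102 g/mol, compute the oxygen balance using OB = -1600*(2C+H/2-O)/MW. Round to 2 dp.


OB = -1600 * (2C + H/2 - O) / MW
Inner = 2*5 + 10/2 - 2 = 13.00
OB = -1600 * 13.00 / 102 = -203.92%


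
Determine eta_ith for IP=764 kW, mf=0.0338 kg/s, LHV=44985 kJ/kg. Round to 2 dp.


eta_ith = (IP / (mf * LHV)) * 100
Denominator = 0.0338 * 44985 = 1520.4930 kW
eta_ith = (764 / 1520.4930) * 100 = 50.25%


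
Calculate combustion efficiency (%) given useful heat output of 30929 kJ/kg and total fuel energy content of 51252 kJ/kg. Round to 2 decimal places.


Efficiency = (Q_useful / Q_fuel) * 100
Efficiency = (30929 / 51252) * 100
Efficiency = 0.6035 * 100 = 60.35%


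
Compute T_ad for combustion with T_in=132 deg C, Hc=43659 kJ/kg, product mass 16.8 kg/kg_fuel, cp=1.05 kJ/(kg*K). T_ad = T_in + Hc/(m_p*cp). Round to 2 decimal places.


T_ad = T_in + Hc / (m_p * cp)
Denominator = 16.8 * 1.05 = 17.6400
Temperature rise = 43659 / 17.6400 = 2475.00 K
T_ad = 132 + 2475.00 = 2607.00 deg C


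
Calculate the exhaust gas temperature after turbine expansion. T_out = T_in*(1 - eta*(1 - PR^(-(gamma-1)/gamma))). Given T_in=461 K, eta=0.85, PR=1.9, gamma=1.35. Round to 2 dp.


T_out = T_in * (1 - eta * (1 - PR^(-(gamma-1)/gamma)))
Exponent = -(1.35-1)/1.35 = -0.25925926
PR^exp = 1.9^(-0.25925926) = 0.84670193
Factor = 1 - 0.85*(1 - 0.84670193) = 0.86969664
T_out = 461 * 0.86969664 = 400.93 K


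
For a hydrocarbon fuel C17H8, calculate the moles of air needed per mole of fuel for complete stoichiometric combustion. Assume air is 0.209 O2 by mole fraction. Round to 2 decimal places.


Balanced combustion: C17H8 + 19 O2 -> 17 CO2 + 4 H2O
O2 needed = C + H/4 = 17 + 8/4 = 19.00 moles
Air moles = O2 / 0.209 = 19.00 / 0.209 = 90.91 moles air


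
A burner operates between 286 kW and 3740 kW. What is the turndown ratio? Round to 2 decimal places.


TDR = Q_max / Q_min
TDR = 3740 / 286 = 13.08


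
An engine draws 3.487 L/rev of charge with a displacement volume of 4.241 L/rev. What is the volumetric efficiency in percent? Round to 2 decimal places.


eta_v = (V_actual / V_disp) * 100
Ratio = 3.487 / 4.241 = 0.8222
eta_v = 0.8222 * 100 = 82.22%


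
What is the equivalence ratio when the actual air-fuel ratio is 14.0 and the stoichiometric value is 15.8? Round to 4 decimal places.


phi = AFR_stoich / AFR_actual
phi = 15.8 / 14.0 = 1.1286


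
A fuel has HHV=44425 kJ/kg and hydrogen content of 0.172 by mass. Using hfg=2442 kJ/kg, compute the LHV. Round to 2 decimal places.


LHV = HHV - hfg * 9 * H
Water correction = 2442 * 9 * 0.172 = 3780.216 kJ/kg
LHV = 44425 - 3780.216 = 40644.78 kJ/kg


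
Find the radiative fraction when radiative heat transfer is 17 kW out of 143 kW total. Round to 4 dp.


f_rad = Q_rad / Q_total
f_rad = 17 / 143 = 0.1189


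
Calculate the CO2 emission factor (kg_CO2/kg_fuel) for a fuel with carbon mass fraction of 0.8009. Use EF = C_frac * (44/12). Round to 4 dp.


EF = C_frac * (M_CO2 / M_C)
EF = 0.8009 * (44/12)
EF = 0.8009 * 3.666667 = 2.9366 kg_CO2/kg_fuel


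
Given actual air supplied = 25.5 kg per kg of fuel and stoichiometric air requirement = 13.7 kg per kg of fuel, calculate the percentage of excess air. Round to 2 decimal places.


Excess air = actual - stoichiometric = 25.5 - 13.7 = 11.80 kg/kg fuel
Excess air % = (excess / stoich) * 100 = (11.80 / 13.7) * 100 = 86.13%


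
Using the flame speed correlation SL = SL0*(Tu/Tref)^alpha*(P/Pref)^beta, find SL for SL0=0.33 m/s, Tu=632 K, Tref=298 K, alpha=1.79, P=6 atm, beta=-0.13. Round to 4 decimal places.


SL = SL0 * (Tu/Tref)^alpha * (P/Pref)^beta
T ratio = 632/298 = 2.12080537
(T ratio)^alpha = 2.12080537^1.79 = 3.840931
(P/Pref)^beta = 6^(-0.13) = 0.792210
SL = 0.33 * 3.840931 * 0.792210 = 1.0041 m/s


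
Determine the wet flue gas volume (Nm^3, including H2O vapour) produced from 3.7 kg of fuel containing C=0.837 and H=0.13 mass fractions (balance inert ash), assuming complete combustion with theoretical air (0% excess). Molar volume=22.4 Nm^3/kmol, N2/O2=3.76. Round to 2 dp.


Per kg fuel: CO2 = (C/12 kmol)*22.4 = (0.837/12)*22.4 = 1.56240 Nm^3
Per kg fuel: H2O = (H/2 kmol)*22.4 = (0.13/2)*22.4 = 1.45600 Nm^3
O2 needed per kg fuel = C/12 + H/4 = 0.837/12 + 0.13/4 = 0.10225000 kmol
Per kg fuel: N2 = O2*3.76*22.4 = 0.10225000*3.76*22.4 = 8.61190 Nm^3
Total per kg = 1.56240 + 1.45600 + 8.61190 = 11.63030 Nm^3
Total = 11.63030 * 3.7 = 43.03 Nm^3


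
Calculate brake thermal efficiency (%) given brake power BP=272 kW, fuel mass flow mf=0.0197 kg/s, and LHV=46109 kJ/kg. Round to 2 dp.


eta_BTE = (BP / (mf * LHV)) * 100
Denominator = 0.0197 * 46109 = 908.3473 kW
eta_BTE = (272 / 908.3473) * 100 = 29.94%


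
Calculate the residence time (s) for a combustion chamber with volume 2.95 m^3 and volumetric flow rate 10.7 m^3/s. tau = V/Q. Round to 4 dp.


tau = V / Q_flow
tau = 2.95 / 10.7 = 0.2757 s


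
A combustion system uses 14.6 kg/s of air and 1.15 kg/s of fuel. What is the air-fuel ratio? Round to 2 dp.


AFR = m_air / m_fuel
AFR = 14.6 / 1.15 = 12.70


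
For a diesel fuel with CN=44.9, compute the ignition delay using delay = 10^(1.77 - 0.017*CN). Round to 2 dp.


delay = 10^(1.77 - 0.017*CN)
Exponent = 1.77 - 0.017*44.9 = 1.0067
delay = 10^1.0067 = 10.16 ms


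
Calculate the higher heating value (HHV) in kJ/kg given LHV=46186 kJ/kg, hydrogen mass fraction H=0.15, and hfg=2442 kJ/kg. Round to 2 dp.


HHV = LHV + hfg * 9 * H
Water addition = 2442 * 9 * 0.15 = 3296.700 kJ/kg
HHV = 46186 + 3296.700 = 49482.70 kJ/kg


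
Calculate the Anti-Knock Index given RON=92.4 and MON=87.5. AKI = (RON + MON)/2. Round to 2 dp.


AKI = (RON + MON) / 2
AKI = (92.4 + 87.5) / 2
AKI = 179.9 / 2 = 89.95


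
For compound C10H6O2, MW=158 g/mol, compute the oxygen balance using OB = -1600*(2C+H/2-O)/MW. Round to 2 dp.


OB = -1600 * (2C + H/2 - O) / MW
Inner = 2*10 + 6/2 - 2 = 21.00
OB = -1600 * 21.00 / 158 = -212.66%


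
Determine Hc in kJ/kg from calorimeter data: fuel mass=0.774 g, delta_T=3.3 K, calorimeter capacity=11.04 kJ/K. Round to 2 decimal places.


Hc = C_cal * delta_T / m_fuel
Q_released = 11.04 * 3.3 = 36.4320 kJ
m_fuel = 0.774 g = 0.774/1000 kg = 0.000774 kg
Hc = 36.4320 / 0.000774 = 47069.77 kJ/kg


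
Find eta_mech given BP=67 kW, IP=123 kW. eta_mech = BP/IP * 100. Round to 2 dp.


eta_mech = (BP / IP) * 100
Ratio = 67 / 123 = 0.5447
eta_mech = 0.5447 * 100 = 54.47%


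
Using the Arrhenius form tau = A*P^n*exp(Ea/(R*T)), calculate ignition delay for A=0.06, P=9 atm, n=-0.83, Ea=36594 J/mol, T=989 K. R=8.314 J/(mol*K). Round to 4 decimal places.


tau = A * P^n * exp(Ea/(R*T))
P^n = 9^(-0.83) = 0.16142794
Ea/(R*T) = 36594/(8.314*989) = 4.450446
exp(Ea/(R*T)) = 85.665174
tau = 0.06 * 0.16142794 * 85.665174 = 0.8297 ms


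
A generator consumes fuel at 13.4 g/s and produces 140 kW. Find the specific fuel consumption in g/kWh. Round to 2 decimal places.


SFC = (mf / BP) * 3600
Rate = 13.4 / 140 = 0.095714 g/(s*kW)
SFC = 0.095714 * 3600 = 344.57 g/kWh


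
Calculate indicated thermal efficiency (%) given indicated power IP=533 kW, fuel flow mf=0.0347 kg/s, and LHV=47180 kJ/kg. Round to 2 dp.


eta_ith = (IP / (mf * LHV)) * 100
Denominator = 0.0347 * 47180 = 1637.1460 kW
eta_ith = (533 / 1637.1460) * 100 = 32.56%


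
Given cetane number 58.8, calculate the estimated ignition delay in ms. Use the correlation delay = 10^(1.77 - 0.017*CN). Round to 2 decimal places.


delay = 10^(1.77 - 0.017*CN)
Exponent = 1.77 - 0.017*58.8 = 0.7704
delay = 10^0.7704 = 5.89 ms


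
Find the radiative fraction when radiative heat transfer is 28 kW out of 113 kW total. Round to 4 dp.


f_rad = Q_rad / Q_total
f_rad = 28 / 113 = 0.2478


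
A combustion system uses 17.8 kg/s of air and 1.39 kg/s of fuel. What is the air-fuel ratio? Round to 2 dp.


AFR = m_air / m_fuel
AFR = 17.8 / 1.39 = 12.81


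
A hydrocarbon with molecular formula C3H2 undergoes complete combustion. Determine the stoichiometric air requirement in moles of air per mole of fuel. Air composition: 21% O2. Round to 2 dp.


Balanced combustion: C3H2 + 3.5 O2 -> 3 CO2 + 1 H2O
O2 needed = C + H/4 = 3 + 2/4 = 3.50 moles
Air moles = O2 / 0.21 = 3.50 / 0.21 = 16.67 moles air


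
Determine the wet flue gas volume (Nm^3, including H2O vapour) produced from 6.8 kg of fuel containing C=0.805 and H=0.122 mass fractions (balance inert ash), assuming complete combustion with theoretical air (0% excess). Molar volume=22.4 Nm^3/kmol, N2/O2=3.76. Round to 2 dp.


Per kg fuel: CO2 = (C/12 kmol)*22.4 = (0.805/12)*22.4 = 1.50267 Nm^3
Per kg fuel: H2O = (H/2 kmol)*22.4 = (0.122/2)*22.4 = 1.36640 Nm^3
O2 needed per kg fuel = C/12 + H/4 = 0.805/12 + 0.122/4 = 0.09758333 kmol
Per kg fuel: N2 = O2*3.76*22.4 = 0.09758333*3.76*22.4 = 8.21886 Nm^3
Total per kg = 1.50267 + 1.36640 + 8.21886 = 11.08793 Nm^3
Total = 11.08793 * 6.8 = 75.40 Nm^3


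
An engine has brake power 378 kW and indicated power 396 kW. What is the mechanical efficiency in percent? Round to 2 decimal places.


eta_mech = (BP / IP) * 100
Ratio = 378 / 396 = 0.9545
eta_mech = 0.9545 * 100 = 95.45%


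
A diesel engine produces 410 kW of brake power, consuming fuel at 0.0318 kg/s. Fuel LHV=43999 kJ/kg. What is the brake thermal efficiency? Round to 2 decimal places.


eta_BTE = (BP / (mf * LHV)) * 100
Denominator = 0.0318 * 43999 = 1399.1682 kW
eta_BTE = (410 / 1399.1682) * 100 = 29.30%


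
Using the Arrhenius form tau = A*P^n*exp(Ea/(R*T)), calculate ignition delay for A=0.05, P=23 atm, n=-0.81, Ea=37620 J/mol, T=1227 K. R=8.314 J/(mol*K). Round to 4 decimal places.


tau = A * P^n * exp(Ea/(R*T))
P^n = 23^(-0.81) = 0.07888609
Ea/(R*T) = 37620/(8.314*1227) = 3.687773
exp(Ea/(R*T)) = 39.955776
tau = 0.05 * 0.07888609 * 39.955776 = 0.1576 ms


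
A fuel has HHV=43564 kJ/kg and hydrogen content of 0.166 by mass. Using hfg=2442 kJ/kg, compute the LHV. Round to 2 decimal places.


LHV = HHV - hfg * 9 * H
Water correction = 2442 * 9 * 0.166 = 3648.348 kJ/kg
LHV = 43564 - 3648.348 = 39915.65 kJ/kg


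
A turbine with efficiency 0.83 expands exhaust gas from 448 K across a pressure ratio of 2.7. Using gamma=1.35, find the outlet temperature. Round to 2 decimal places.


T_out = T_in * (1 - eta * (1 - PR^(-(gamma-1)/gamma)))
Exponent = -(1.35-1)/1.35 = -0.25925926
PR^exp = 2.7^(-0.25925926) = 0.77297411
Factor = 1 - 0.83*(1 - 0.77297411) = 0.81156851
T_out = 448 * 0.81156851 = 363.58 K


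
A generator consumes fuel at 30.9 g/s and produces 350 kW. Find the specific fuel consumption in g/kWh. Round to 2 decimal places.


SFC = (mf / BP) * 3600
Rate = 30.9 / 350 = 0.088286 g/(s*kW)
SFC = 0.088286 * 3600 = 317.83 g/kWh


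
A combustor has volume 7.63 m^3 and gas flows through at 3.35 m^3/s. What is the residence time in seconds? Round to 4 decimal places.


tau = V / Q_flow
tau = 7.63 / 3.35 = 2.2776 s


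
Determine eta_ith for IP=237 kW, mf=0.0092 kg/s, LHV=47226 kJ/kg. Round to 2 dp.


eta_ith = (IP / (mf * LHV)) * 100
Denominator = 0.0092 * 47226 = 434.4792 kW
eta_ith = (237 / 434.4792) * 100 = 54.55%


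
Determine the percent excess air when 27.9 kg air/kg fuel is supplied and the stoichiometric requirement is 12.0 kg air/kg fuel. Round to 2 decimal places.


Excess air = actual - stoichiometric = 27.9 - 12.0 = 15.90 kg/kg fuel
Excess air % = (excess / stoich) * 100 = (15.90 / 12.0) * 100 = 132.50%


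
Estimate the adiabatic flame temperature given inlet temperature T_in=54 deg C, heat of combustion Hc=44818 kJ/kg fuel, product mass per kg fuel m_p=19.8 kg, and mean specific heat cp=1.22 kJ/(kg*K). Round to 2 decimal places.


T_ad = T_in + Hc / (m_p * cp)
Denominator = 19.8 * 1.22 = 24.1560
Temperature rise = 44818 / 24.1560 = 1855.36 K
T_ad = 54 + 1855.36 = 1909.36 deg C


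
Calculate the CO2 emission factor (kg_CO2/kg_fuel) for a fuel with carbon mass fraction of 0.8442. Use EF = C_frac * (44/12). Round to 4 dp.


EF = C_frac * (M_CO2 / M_C)
EF = 0.8442 * (44/12)
EF = 0.8442 * 3.666667 = 3.0954 kg_CO2/kg_fuel


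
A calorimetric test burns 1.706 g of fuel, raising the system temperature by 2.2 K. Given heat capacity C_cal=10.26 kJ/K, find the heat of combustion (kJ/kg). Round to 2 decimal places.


Hc = C_cal * delta_T / m_fuel
Q_released = 10.26 * 2.2 = 22.5720 kJ
m_fuel = 1.706 g = 1.706/1000 kg = 0.001706 kg
Hc = 22.5720 / 0.001706 = 13230.95 kJ/kg


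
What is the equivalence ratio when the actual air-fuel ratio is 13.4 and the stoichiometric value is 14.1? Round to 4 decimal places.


phi = AFR_stoich / AFR_actual
phi = 14.1 / 13.4 = 1.0522


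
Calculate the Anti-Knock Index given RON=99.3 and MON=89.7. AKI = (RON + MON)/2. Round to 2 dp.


AKI = (RON + MON) / 2
AKI = (99.3 + 89.7) / 2
AKI = 189.0 / 2 = 94.50


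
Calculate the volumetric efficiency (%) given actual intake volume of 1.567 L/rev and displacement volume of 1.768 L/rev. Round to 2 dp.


eta_v = (V_actual / V_disp) * 100
Ratio = 1.567 / 1.768 = 0.8863
eta_v = 0.8863 * 100 = 88.63%


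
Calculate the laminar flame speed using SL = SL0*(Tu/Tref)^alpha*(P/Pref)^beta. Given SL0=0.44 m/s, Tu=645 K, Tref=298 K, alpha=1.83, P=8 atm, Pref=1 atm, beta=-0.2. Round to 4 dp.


SL = SL0 * (Tu/Tref)^alpha * (P/Pref)^beta
T ratio = 645/298 = 2.16442953
(T ratio)^alpha = 2.16442953^1.83 = 4.108455
(P/Pref)^beta = 8^(-0.2) = 0.659754
SL = 0.44 * 4.108455 * 0.659754 = 1.1927 m/s


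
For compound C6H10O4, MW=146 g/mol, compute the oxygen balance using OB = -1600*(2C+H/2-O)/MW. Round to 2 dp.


OB = -1600 * (2C + H/2 - O) / MW
Inner = 2*6 + 10/2 - 4 = 13.00
OB = -1600 * 13.00 / 146 = -142.47%


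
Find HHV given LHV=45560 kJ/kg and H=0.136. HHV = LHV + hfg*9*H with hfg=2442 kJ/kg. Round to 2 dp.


HHV = LHV + hfg * 9 * H
Water addition = 2442 * 9 * 0.136 = 2989.008 kJ/kg
HHV = 45560 + 2989.008 = 48549.01 kJ/kg


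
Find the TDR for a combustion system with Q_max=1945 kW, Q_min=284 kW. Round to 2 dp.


TDR = Q_max / Q_min
TDR = 1945 / 284 = 6.85


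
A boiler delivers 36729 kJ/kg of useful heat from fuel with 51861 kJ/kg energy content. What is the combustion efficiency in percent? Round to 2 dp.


Efficiency = (Q_useful / Q_fuel) * 100
Efficiency = (36729 / 51861) * 100
Efficiency = 0.7082 * 100 = 70.82%


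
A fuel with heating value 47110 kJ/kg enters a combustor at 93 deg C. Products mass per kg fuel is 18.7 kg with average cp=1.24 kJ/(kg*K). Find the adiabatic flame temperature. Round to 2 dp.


T_ad = T_in + Hc / (m_p * cp)
Denominator = 18.7 * 1.24 = 23.1880
Temperature rise = 47110 / 23.1880 = 2031.65 K
T_ad = 93 + 2031.65 = 2124.65 deg C


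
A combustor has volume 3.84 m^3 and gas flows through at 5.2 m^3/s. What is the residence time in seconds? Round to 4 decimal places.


tau = V / Q_flow
tau = 3.84 / 5.2 = 0.7385 s


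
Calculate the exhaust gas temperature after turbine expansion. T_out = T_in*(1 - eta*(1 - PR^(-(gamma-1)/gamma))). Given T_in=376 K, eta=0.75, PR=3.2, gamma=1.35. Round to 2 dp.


T_out = T_in * (1 - eta * (1 - PR^(-(gamma-1)/gamma)))
Exponent = -(1.35-1)/1.35 = -0.25925926
PR^exp = 3.2^(-0.25925926) = 0.73966521
Factor = 1 - 0.75*(1 - 0.73966521) = 0.80474891
T_out = 376 * 0.80474891 = 302.59 K


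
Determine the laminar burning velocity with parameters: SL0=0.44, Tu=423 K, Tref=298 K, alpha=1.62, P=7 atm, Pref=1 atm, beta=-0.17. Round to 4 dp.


SL = SL0 * (Tu/Tref)^alpha * (P/Pref)^beta
T ratio = 423/298 = 1.41946309
(T ratio)^alpha = 1.41946309^1.62 = 1.763766
(P/Pref)^beta = 7^(-0.17) = 0.718345
SL = 0.44 * 1.763766 * 0.718345 = 0.5575 m/s


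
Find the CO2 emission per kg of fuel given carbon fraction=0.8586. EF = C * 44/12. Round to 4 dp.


EF = C_frac * (M_CO2 / M_C)
EF = 0.8586 * (44/12)
EF = 0.8586 * 3.666667 = 3.1482 kg_CO2/kg_fuel


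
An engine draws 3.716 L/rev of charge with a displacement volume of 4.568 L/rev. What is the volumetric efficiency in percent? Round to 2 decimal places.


eta_v = (V_actual / V_disp) * 100
Ratio = 3.716 / 4.568 = 0.8135
eta_v = 0.8135 * 100 = 81.35%


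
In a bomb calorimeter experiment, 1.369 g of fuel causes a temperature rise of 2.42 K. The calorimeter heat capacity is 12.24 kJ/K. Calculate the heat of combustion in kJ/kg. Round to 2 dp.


Hc = C_cal * delta_T / m_fuel
Q_released = 12.24 * 2.42 = 29.6208 kJ
m_fuel = 1.369 g = 1.369/1000 kg = 0.001369 kg
Hc = 29.6208 / 0.001369 = 21636.82 kJ/kg


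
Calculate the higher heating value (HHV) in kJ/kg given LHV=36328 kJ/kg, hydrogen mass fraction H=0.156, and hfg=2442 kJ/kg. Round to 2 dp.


HHV = LHV + hfg * 9 * H
Water addition = 2442 * 9 * 0.156 = 3428.568 kJ/kg
HHV = 36328 + 3428.568 = 39756.57 kJ/kg


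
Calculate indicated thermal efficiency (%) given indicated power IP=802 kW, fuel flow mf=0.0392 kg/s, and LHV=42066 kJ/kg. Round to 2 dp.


eta_ith = (IP / (mf * LHV)) * 100
Denominator = 0.0392 * 42066 = 1648.9872 kW
eta_ith = (802 / 1648.9872) * 100 = 48.64%


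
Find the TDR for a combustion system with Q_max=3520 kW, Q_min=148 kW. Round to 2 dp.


TDR = Q_max / Q_min
TDR = 3520 / 148 = 23.78


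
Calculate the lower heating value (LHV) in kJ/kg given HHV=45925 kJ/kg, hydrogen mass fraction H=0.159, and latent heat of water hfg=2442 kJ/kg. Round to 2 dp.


LHV = HHV - hfg * 9 * H
Water correction = 2442 * 9 * 0.159 = 3494.502 kJ/kg
LHV = 45925 - 3494.502 = 42430.50 kJ/kg


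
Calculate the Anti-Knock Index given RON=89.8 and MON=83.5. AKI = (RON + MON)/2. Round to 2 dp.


AKI = (RON + MON) / 2
AKI = (89.8 + 83.5) / 2
AKI = 173.3 / 2 = 86.65


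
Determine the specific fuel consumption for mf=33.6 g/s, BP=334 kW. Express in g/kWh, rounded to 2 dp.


SFC = (mf / BP) * 3600
Rate = 33.6 / 334 = 0.100599 g/(s*kW)
SFC = 0.100599 * 3600 = 362.16 g/kWh


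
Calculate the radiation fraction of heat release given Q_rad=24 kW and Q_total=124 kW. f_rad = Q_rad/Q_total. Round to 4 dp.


f_rad = Q_rad / Q_total
f_rad = 24 / 124 = 0.1935


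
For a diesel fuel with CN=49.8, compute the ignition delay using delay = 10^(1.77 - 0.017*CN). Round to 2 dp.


delay = 10^(1.77 - 0.017*CN)
Exponent = 1.77 - 0.017*49.8 = 0.9234
delay = 10^0.9234 = 8.38 ms


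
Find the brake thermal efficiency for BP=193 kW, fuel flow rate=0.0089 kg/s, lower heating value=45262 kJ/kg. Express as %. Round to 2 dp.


eta_BTE = (BP / (mf * LHV)) * 100
Denominator = 0.0089 * 45262 = 402.8318 kW
eta_BTE = (193 / 402.8318) * 100 = 47.91%


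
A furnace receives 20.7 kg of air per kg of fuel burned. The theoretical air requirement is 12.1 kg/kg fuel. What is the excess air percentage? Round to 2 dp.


Excess air = actual - stoichiometric = 20.7 - 12.1 = 8.60 kg/kg fuel
Excess air % = (excess / stoich) * 100 = (8.60 / 12.1) * 100 = 71.07%


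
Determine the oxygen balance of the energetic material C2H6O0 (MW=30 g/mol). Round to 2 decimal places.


OB = -1600 * (2C + H/2 - O) / MW
Inner = 2*2 + 6/2 - 0 = 7.00
OB = -1600 * 7.00 / 30 = -373.33%


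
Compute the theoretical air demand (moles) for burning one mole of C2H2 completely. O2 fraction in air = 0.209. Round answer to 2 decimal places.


Balanced combustion: C2H2 + 2.5 O2 -> 2 CO2 + 1 H2O
O2 needed = C + H/4 = 2 + 2/4 = 2.50 moles
Air moles = O2 / 0.209 = 2.50 / 0.209 = 11.96 moles air


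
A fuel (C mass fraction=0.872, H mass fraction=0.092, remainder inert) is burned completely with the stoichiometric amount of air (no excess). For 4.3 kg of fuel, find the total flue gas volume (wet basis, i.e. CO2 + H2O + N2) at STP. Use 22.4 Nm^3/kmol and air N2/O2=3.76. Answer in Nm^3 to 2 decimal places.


Per kg fuel: CO2 = (C/12 kmol)*22.4 = (0.872/12)*22.4 = 1.62773 Nm^3
Per kg fuel: H2O = (H/2 kmol)*22.4 = (0.092/2)*22.4 = 1.03040 Nm^3
O2 needed per kg fuel = C/12 + H/4 = 0.872/12 + 0.092/4 = 0.09566667 kmol
Per kg fuel: N2 = O2*3.76*22.4 = 0.09566667*3.76*22.4 = 8.05743 Nm^3
Total per kg = 1.62773 + 1.03040 + 8.05743 = 10.71556 Nm^3
Total = 10.71556 * 4.3 = 46.08 Nm^3


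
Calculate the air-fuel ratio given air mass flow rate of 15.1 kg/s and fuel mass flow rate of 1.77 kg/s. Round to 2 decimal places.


AFR = m_air / m_fuel
AFR = 15.1 / 1.77 = 8.53


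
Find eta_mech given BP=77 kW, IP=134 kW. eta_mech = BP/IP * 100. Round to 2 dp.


eta_mech = (BP / IP) * 100
Ratio = 77 / 134 = 0.5746
eta_mech = 0.5746 * 100 = 57.46%


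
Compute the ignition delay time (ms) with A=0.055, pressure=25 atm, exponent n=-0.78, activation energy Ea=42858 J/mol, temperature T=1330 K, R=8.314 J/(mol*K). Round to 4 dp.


tau = A * P^n * exp(Ea/(R*T))
P^n = 25^(-0.78) = 0.08120949
Ea/(R*T) = 42858/(8.314*1330) = 3.875879
exp(Ea/(R*T)) = 48.225082
tau = 0.055 * 0.08120949 * 48.225082 = 0.2154 ms


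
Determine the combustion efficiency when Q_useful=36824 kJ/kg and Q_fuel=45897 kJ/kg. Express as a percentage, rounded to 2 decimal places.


Efficiency = (Q_useful / Q_fuel) * 100
Efficiency = (36824 / 45897) * 100
Efficiency = 0.8023 * 100 = 80.23%


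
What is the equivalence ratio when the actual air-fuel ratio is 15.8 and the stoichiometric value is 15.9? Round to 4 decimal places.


phi = AFR_stoich / AFR_actual
phi = 15.9 / 15.8 = 1.0063


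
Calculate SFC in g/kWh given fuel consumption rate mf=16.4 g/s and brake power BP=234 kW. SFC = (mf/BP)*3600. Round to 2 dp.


SFC = (mf / BP) * 3600
Rate = 16.4 / 234 = 0.070085 g/(s*kW)
SFC = 0.070085 * 3600 = 252.31 g/kWh


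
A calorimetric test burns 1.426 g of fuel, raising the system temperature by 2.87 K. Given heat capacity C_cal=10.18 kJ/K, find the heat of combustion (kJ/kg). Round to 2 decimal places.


Hc = C_cal * delta_T / m_fuel
Q_released = 10.18 * 2.87 = 29.2166 kJ
m_fuel = 1.426 g = 1.426/1000 kg = 0.001426 kg
Hc = 29.2166 / 0.001426 = 20488.50 kJ/kg


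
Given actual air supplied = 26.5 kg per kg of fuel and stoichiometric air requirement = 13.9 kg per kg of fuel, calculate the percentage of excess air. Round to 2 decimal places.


Excess air = actual - stoichiometric = 26.5 - 13.9 = 12.60 kg/kg fuel
Excess air % = (excess / stoich) * 100 = (12.60 / 13.9) * 100 = 90.65%


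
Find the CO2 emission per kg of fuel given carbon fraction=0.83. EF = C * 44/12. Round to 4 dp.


EF = C_frac * (M_CO2 / M_C)
EF = 0.83 * (44/12)
EF = 0.83 * 3.666667 = 3.0433 kg_CO2/kg_fuel


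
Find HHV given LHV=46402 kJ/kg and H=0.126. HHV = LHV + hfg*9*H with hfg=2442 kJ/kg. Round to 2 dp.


HHV = LHV + hfg * 9 * H
Water addition = 2442 * 9 * 0.126 = 2769.228 kJ/kg
HHV = 46402 + 2769.228 = 49171.23 kJ/kg


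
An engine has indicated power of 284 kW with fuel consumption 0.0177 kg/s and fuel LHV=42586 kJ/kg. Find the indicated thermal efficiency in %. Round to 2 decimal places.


eta_ith = (IP / (mf * LHV)) * 100
Denominator = 0.0177 * 42586 = 753.7722 kW
eta_ith = (284 / 753.7722) * 100 = 37.68%


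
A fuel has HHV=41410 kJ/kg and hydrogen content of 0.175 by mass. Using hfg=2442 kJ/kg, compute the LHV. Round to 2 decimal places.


LHV = HHV - hfg * 9 * H
Water correction = 2442 * 9 * 0.175 = 3846.150 kJ/kg
LHV = 41410 - 3846.150 = 37563.85 kJ/kg


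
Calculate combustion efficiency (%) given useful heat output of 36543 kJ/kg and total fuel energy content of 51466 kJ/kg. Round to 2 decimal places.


Efficiency = (Q_useful / Q_fuel) * 100
Efficiency = (36543 / 51466) * 100
Efficiency = 0.7100 * 100 = 71.00%


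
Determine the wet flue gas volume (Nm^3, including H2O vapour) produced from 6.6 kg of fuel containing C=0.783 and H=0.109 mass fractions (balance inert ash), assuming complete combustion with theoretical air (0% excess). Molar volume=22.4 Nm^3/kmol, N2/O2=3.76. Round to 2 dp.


Per kg fuel: CO2 = (C/12 kmol)*22.4 = (0.783/12)*22.4 = 1.46160 Nm^3
Per kg fuel: H2O = (H/2 kmol)*22.4 = (0.109/2)*22.4 = 1.22080 Nm^3
O2 needed per kg fuel = C/12 + H/4 = 0.783/12 + 0.109/4 = 0.09250000 kmol
Per kg fuel: N2 = O2*3.76*22.4 = 0.09250000*3.76*22.4 = 7.79072 Nm^3
Total per kg = 1.46160 + 1.22080 + 7.79072 = 10.47312 Nm^3
Total = 10.47312 * 6.6 = 69.12 Nm^3


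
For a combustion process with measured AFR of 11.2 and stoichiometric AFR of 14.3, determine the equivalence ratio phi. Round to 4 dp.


phi = AFR_stoich / AFR_actual
phi = 14.3 / 11.2 = 1.2768


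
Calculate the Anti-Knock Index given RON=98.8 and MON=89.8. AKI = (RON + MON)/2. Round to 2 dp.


AKI = (RON + MON) / 2
AKI = (98.8 + 89.8) / 2
AKI = 188.6 / 2 = 94.30


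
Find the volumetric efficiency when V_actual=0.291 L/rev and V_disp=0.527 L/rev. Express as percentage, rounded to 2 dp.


eta_v = (V_actual / V_disp) * 100
Ratio = 0.291 / 0.527 = 0.5522
eta_v = 0.5522 * 100 = 55.22%


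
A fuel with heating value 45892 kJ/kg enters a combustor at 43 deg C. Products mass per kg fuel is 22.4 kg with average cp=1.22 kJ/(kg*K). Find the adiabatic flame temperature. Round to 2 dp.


T_ad = T_in + Hc / (m_p * cp)
Denominator = 22.4 * 1.22 = 27.3280
Temperature rise = 45892 / 27.3280 = 1679.30 K
T_ad = 43 + 1679.30 = 1722.30 deg C


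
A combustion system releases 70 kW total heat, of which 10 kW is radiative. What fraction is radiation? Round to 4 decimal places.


f_rad = Q_rad / Q_total
f_rad = 10 / 70 = 0.1429


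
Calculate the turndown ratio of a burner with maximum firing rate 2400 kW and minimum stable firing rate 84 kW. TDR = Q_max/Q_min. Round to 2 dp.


TDR = Q_max / Q_min
TDR = 2400 / 84 = 28.57


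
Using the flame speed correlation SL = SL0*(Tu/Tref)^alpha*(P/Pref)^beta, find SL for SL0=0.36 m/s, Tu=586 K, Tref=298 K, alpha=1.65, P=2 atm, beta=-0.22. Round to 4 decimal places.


SL = SL0 * (Tu/Tref)^alpha * (P/Pref)^beta
T ratio = 586/298 = 1.96644295
(T ratio)^alpha = 1.96644295^1.65 = 3.051928
(P/Pref)^beta = 2^(-0.22) = 0.858565
SL = 0.36 * 3.051928 * 0.858565 = 0.9433 m/s


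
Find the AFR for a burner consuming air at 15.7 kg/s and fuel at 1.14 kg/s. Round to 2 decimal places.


AFR = m_air / m_fuel
AFR = 15.7 / 1.14 = 13.77


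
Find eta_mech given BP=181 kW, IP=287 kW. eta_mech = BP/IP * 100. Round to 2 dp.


eta_mech = (BP / IP) * 100
Ratio = 181 / 287 = 0.6307
eta_mech = 0.6307 * 100 = 63.07%


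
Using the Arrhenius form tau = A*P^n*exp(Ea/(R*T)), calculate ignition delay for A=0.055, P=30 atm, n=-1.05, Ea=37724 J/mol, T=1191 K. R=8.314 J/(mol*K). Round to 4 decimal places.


tau = A * P^n * exp(Ea/(R*T))
P^n = 30^(-1.05) = 0.02812048
Ea/(R*T) = 37724/(8.314*1191) = 3.809745
exp(Ea/(R*T)) = 45.138945
tau = 0.055 * 0.02812048 * 45.138945 = 0.0698 ms


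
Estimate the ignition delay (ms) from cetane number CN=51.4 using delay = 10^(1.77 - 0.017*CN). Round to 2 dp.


delay = 10^(1.77 - 0.017*CN)
Exponent = 1.77 - 0.017*51.4 = 0.8962
delay = 10^0.8962 = 7.87 ms


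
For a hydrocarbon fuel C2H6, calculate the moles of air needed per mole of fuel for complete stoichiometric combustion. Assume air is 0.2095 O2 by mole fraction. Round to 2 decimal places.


Balanced combustion: C2H6 + 3.5 O2 -> 2 CO2 + 3 H2O
O2 needed = C + H/4 = 2 + 6/4 = 3.50 moles
Air moles = O2 / 0.2095 = 3.50 / 0.2095 = 16.71 moles air


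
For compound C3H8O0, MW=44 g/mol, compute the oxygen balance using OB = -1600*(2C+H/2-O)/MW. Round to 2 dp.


OB = -1600 * (2C + H/2 - O) / MW
Inner = 2*3 + 8/2 - 0 = 10.00
OB = -1600 * 10.00 / 44 = -363.64%


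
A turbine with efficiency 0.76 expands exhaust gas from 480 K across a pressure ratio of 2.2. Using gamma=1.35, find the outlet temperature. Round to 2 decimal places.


T_out = T_in * (1 - eta * (1 - PR^(-(gamma-1)/gamma)))
Exponent = -(1.35-1)/1.35 = -0.25925926
PR^exp = 2.2^(-0.25925926) = 0.81512413
Factor = 1 - 0.76*(1 - 0.81512413) = 0.85949434
T_out = 480 * 0.85949434 = 412.56 K


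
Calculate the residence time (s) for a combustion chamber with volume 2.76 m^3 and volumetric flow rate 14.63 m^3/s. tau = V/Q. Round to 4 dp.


tau = V / Q_flow
tau = 2.76 / 14.63 = 0.1887 s


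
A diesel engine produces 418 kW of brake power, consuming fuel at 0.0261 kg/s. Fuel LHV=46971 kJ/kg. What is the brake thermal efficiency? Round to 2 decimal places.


eta_BTE = (BP / (mf * LHV)) * 100
Denominator = 0.0261 * 46971 = 1225.9431 kW
eta_BTE = (418 / 1225.9431) * 100 = 34.10%


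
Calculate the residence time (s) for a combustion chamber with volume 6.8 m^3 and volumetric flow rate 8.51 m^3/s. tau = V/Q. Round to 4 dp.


tau = V / Q_flow
tau = 6.8 / 8.51 = 0.7991 s


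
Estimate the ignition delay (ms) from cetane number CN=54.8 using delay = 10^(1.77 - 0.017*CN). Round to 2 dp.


delay = 10^(1.77 - 0.017*CN)
Exponent = 1.77 - 0.017*54.8 = 0.8384
delay = 10^0.8384 = 6.89 ms


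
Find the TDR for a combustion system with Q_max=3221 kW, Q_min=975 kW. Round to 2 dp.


TDR = Q_max / Q_min
TDR = 3221 / 975 = 3.30


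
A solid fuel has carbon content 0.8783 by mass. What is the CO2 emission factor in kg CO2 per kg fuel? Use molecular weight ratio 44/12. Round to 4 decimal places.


EF = C_frac * (M_CO2 / M_C)
EF = 0.8783 * (44/12)
EF = 0.8783 * 3.666667 = 3.2204 kg_CO2/kg_fuel


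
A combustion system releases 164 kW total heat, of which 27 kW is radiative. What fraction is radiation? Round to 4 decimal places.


f_rad = Q_rad / Q_total
f_rad = 27 / 164 = 0.1646


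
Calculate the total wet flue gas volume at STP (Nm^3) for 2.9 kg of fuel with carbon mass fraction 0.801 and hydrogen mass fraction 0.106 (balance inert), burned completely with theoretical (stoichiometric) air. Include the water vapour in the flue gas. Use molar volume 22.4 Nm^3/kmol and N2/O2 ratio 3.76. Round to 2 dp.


Per kg fuel: CO2 = (C/12 kmol)*22.4 = (0.801/12)*22.4 = 1.49520 Nm^3
Per kg fuel: H2O = (H/2 kmol)*22.4 = (0.106/2)*22.4 = 1.18720 Nm^3
O2 needed per kg fuel = C/12 + H/4 = 0.801/12 + 0.106/4 = 0.09325000 kmol
Per kg fuel: N2 = O2*3.76*22.4 = 0.09325000*3.76*22.4 = 7.85389 Nm^3
Total per kg = 1.49520 + 1.18720 + 7.85389 = 10.53629 Nm^3
Total = 10.53629 * 2.9 = 30.56 Nm^3


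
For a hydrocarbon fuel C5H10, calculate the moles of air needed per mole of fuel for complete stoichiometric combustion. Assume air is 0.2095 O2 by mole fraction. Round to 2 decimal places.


Balanced combustion: C5H10 + 7.5 O2 -> 5 CO2 + 5 H2O
O2 needed = C + H/4 = 5 + 10/4 = 7.50 moles
Air moles = O2 / 0.2095 = 7.50 / 0.2095 = 35.80 moles air


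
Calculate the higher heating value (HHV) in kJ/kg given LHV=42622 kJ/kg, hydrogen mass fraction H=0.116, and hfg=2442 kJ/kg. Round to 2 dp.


HHV = LHV + hfg * 9 * H
Water addition = 2442 * 9 * 0.116 = 2549.448 kJ/kg
HHV = 42622 + 2549.448 = 45171.45 kJ/kg


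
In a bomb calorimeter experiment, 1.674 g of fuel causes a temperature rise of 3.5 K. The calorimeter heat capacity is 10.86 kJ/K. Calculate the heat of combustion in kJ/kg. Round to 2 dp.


Hc = C_cal * delta_T / m_fuel
Q_released = 10.86 * 3.5 = 38.0100 kJ
m_fuel = 1.674 g = 1.674/1000 kg = 0.001674 kg
Hc = 38.0100 / 0.001674 = 22706.09 kJ/kg


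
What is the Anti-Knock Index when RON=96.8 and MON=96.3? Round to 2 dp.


AKI = (RON + MON) / 2
AKI = (96.8 + 96.3) / 2
AKI = 193.1 / 2 = 96.55


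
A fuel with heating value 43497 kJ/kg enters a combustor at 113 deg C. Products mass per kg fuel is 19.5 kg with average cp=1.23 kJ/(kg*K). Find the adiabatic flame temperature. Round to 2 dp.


T_ad = T_in + Hc / (m_p * cp)
Denominator = 19.5 * 1.23 = 23.9850
Temperature rise = 43497 / 23.9850 = 1813.51 K
T_ad = 113 + 1813.51 = 1926.51 deg C


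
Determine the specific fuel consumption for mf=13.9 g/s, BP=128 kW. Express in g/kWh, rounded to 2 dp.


SFC = (mf / BP) * 3600
Rate = 13.9 / 128 = 0.108594 g/(s*kW)
SFC = 0.108594 * 3600 = 390.94 g/kWh


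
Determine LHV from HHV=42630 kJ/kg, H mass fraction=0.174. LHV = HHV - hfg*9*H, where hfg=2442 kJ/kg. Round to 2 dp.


LHV = HHV - hfg * 9 * H
Water correction = 2442 * 9 * 0.174 = 3824.172 kJ/kg
LHV = 42630 - 3824.172 = 38805.83 kJ/kg


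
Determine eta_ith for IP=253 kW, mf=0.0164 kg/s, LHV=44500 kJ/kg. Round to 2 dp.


eta_ith = (IP / (mf * LHV)) * 100
Denominator = 0.0164 * 44500 = 729.8000 kW
eta_ith = (253 / 729.8000) * 100 = 34.67%


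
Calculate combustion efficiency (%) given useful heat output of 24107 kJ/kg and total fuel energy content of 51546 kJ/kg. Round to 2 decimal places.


Efficiency = (Q_useful / Q_fuel) * 100
Efficiency = (24107 / 51546) * 100
Efficiency = 0.4677 * 100 = 46.77%


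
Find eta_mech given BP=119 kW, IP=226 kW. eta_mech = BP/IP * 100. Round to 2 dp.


eta_mech = (BP / IP) * 100
Ratio = 119 / 226 = 0.5265
eta_mech = 0.5265 * 100 = 52.65%


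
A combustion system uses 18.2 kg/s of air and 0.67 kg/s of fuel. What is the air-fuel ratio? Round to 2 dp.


AFR = m_air / m_fuel
AFR = 18.2 / 0.67 = 27.16


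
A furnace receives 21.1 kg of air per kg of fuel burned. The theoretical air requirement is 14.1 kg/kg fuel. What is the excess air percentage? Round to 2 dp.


Excess air = actual - stoichiometric = 21.1 - 14.1 = 7.00 kg/kg fuel
Excess air % = (excess / stoich) * 100 = (7.00 / 14.1) * 100 = 49.65%


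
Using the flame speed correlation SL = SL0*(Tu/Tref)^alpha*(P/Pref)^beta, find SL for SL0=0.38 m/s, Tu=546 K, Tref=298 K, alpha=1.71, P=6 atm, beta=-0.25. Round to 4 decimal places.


SL = SL0 * (Tu/Tref)^alpha * (P/Pref)^beta
T ratio = 546/298 = 1.83221477
(T ratio)^alpha = 1.83221477^1.71 = 2.816369
(P/Pref)^beta = 6^(-0.25) = 0.638943
SL = 0.38 * 2.816369 * 0.638943 = 0.6838 m/s
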